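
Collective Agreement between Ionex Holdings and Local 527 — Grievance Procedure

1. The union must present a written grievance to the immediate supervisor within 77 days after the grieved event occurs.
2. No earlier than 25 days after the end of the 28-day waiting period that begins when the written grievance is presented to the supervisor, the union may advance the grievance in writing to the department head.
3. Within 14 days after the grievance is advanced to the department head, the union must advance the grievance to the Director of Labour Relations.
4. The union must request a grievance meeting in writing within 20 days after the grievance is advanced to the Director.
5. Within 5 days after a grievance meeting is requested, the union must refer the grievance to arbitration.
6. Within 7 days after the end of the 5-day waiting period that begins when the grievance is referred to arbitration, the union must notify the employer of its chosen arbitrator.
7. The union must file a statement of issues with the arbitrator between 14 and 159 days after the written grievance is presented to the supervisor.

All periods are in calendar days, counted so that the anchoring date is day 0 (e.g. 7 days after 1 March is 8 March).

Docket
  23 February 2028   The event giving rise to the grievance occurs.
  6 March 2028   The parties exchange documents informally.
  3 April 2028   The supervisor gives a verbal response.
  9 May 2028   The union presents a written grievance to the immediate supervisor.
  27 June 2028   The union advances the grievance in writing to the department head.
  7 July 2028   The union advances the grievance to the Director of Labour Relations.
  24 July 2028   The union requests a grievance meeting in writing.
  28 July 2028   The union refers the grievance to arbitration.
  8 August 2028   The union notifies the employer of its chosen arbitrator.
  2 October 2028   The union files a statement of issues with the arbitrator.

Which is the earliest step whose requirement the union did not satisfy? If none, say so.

Step 1 — counting 77 days from 23 February 2028 (when the grieved event occurs) gives a deadline of 10 May 2028; completed 9 May 2028, before the deadline.
Step 2 — must wait 25 days from 6 June 2028 (end of the 28-day waiting period, which began when the written grievance is presented to the supervisor on 9 May 2028), so not before 1 July 2028; acted on 27 June 2028, 4 days prematurely.
The analysis stops there.

Step 2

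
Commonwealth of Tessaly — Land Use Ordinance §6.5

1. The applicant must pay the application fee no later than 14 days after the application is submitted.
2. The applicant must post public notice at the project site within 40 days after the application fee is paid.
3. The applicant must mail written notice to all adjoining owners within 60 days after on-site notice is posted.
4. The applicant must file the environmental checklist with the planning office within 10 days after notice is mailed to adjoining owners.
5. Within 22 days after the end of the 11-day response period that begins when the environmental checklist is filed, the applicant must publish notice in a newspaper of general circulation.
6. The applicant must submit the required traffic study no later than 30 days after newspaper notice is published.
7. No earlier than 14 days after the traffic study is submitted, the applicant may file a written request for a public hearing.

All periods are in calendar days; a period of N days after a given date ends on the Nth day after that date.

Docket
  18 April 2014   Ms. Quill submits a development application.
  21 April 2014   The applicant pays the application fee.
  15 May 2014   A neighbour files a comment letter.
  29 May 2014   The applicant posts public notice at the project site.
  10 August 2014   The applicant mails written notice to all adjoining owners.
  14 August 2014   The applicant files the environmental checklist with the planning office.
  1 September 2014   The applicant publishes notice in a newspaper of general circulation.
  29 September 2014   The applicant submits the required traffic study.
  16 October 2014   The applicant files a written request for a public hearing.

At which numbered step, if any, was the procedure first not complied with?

Step 3

Step 1: 14 days after 18 April 2014 (when the application is submitted) is 2 May 2014; completed 21 April 2014, before the deadline.
Step 2: 40 days after 21 April 2014 (when the application fee is paid) is 31 May 2014; completed 29 May 2014, before the deadline.
Step 3: 60 days after 29 May 2014 (when on-site notice is posted) is 28 July 2014; 10 August 2014 misses that deadline by 13 days.
The procedure was therefore not followed at step 3.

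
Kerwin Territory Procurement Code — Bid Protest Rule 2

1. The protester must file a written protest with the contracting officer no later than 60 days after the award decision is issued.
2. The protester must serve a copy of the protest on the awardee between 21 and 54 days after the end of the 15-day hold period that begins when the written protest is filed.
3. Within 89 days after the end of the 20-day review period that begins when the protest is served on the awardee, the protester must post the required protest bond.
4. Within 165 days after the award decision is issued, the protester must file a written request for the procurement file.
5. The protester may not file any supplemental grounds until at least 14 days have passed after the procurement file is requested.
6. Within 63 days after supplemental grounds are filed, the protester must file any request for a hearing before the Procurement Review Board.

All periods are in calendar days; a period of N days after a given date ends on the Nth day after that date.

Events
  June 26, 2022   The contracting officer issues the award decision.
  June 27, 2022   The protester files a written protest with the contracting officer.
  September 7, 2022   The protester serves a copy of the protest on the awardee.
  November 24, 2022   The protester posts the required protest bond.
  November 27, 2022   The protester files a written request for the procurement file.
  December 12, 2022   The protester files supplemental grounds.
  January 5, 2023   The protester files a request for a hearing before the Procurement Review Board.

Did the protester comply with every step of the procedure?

Step 1 — counting 60 days from June 26, 2022 (when the award decision is issued) gives a deadline of August 25, 2022; June 27, 2022 is within that limit.
Step 2 — 21 and 54 days from July 12, 2022 (end of the 15-day hold period, which began when the written protest is filed on June 27, 2022) are August 2, 2022 and September 4, 2022 respectively; done September 7, 2022 — 3 days after the window closed.
Later steps need not be reached.

No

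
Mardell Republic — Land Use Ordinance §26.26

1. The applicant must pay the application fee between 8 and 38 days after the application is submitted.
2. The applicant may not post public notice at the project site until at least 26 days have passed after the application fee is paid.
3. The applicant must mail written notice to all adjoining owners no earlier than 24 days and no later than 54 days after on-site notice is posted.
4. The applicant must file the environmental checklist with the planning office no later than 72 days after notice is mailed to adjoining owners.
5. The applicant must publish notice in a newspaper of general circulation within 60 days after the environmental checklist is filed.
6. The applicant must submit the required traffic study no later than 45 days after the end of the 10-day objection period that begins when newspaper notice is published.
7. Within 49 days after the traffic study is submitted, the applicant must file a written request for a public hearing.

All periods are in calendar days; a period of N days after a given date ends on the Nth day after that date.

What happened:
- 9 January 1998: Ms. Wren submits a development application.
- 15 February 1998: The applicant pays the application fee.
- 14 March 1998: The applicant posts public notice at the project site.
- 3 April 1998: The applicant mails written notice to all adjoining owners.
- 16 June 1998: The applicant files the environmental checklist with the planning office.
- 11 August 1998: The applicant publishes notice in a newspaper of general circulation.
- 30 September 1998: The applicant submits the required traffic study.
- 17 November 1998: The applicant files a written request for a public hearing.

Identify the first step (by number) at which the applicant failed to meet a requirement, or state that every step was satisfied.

Step 3

Step 1 — 8 and 38 days from 9 January 1998 (when the application is submitted) are 17 January 1998 and 16 February 1998 respectively; done 15 February 1998 — within the window.
Step 2 — must wait 26 days from 15 February 1998 (when the application fee is paid), so not before 13 March 1998; 14 March 1998 is on or after that date.
Step 3 — 24 and 54 days from 14 March 1998 (when on-site notice is posted) are 7 April 1998 and 7 May 1998 respectively; 3 April 1998 is 4 days too early.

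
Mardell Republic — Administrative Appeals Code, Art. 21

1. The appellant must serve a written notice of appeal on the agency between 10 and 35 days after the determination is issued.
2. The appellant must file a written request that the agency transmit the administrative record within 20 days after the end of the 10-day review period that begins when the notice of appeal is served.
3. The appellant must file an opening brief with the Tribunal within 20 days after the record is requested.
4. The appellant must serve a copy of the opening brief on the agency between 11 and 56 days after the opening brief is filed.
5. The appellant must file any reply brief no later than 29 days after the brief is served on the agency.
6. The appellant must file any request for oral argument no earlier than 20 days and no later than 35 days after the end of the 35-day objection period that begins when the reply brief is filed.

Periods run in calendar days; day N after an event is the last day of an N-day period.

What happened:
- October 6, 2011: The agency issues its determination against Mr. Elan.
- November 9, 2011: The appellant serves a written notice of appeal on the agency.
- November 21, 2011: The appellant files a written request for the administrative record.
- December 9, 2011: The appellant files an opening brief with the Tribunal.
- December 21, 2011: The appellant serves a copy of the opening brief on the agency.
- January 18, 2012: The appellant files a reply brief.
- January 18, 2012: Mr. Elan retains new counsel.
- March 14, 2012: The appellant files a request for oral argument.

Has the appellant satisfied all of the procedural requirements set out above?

Yes

Step 1 — 10 and 35 days from October 6, 2011 (when the determination is issued) are October 16, 2011 and November 10, 2011 respectively; done November 9, 2011 — within the window.
Step 2 — counting 20 days from November 19, 2011 (end of the 10-day review period, which began when the notice of appeal is served on November 9, 2011) gives a deadline of December 9, 2011; November 21, 2011 is within that limit.
Step 3 — counting 20 days from November 21, 2011 (when the record is requested) gives a deadline of December 11, 2011; completed December 9, 2011, before the deadline.
Step 4 — 11 and 56 days from December 9, 2011 (when the opening brief is filed) are December 20, 2011 and February 3, 2012 respectively; December 21, 2011 falls inside that range.
Step 5 — counting 29 days from December 21, 2011 (when the brief is served on the agency) gives a deadline of January 19, 2012; completed January 18, 2012, before the deadline.
Step 6 — 20 and 35 days from February 22, 2012 (end of the 35-day objection period, which began when the reply brief is filed on January 18, 2012) are March 13, 2012 and March 28, 2012 respectively; done March 14, 2012 — within the window.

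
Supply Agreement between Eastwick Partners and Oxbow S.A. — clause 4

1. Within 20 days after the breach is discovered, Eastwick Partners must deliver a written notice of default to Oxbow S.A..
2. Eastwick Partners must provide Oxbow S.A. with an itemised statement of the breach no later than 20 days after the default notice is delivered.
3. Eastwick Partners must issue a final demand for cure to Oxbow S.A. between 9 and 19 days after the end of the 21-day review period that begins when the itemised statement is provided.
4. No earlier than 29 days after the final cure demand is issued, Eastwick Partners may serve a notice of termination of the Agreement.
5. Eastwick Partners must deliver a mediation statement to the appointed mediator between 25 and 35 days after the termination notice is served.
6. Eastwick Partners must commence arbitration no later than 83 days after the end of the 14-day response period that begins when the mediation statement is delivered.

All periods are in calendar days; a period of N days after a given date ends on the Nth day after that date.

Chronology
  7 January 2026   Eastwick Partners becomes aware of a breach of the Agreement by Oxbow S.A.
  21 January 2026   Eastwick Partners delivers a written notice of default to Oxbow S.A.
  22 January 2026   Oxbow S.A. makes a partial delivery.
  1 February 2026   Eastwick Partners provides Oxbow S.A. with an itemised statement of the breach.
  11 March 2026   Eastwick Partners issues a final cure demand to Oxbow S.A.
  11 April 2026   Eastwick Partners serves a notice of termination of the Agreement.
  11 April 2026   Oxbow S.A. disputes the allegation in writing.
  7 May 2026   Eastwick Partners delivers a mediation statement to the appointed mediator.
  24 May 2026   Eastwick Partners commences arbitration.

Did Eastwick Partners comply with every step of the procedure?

Step 1: 20 days after 7 January 2026 (when the breach is discovered) is 27 January 2026; 21 January 2026 is within that limit.
Step 2: 20 days after 21 January 2026 (when the default notice is delivered) is 10 February 2026; completed 1 February 2026, before the deadline.
Step 3: the window is 9–19 days after 22 February 2026 (end of the 21-day review period, which began when the itemised statement is provided on 1 February 2026), so 3 March 2026 through 13 March 2026; done 11 March 2026 — within the window.
Step 4: the earliest permitted date is 29 days after 11 March 2026 (when the final cure demand is issued), i.e. 9 April 2026; done 11 April 2026, after the minimum wait.
Step 5: the window is 25–35 days after 11 April 2026 (when the termination notice is served), so 6 May 2026 through 16 May 2026; 7 May 2026 falls inside that range.
Step 6: 83 days after 21 May 2026 (end of the 14-day response period, which began when the mediation statement is delivered on 7 May 2026) is 12 August 2026; completed 24 May 2026, before the deadline.

Yes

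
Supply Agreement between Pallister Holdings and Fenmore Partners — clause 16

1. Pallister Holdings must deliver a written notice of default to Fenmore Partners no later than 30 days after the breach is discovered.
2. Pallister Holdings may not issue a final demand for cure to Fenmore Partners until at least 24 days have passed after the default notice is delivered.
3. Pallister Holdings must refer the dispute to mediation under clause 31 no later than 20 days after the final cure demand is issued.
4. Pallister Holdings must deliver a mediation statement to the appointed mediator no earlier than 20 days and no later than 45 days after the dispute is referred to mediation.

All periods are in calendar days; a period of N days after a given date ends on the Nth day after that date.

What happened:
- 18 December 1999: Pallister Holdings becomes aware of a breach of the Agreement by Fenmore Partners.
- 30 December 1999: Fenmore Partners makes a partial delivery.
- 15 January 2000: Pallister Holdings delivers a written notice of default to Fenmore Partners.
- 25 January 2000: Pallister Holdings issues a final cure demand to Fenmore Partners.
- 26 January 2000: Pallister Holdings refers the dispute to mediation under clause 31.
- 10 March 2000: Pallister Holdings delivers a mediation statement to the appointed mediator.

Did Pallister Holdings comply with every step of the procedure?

Step 1: 30 days after 18 December 1999 (when the breach is discovered) is 17 January 2000; done 15 January 2000 — timely.
Step 2: the earliest permitted date is 24 days after 15 January 2000 (when the default notice is delivered), i.e. 8 February 2000; done 25 January 2000 — 14 days too early.
That is the first point of non-compliance.

No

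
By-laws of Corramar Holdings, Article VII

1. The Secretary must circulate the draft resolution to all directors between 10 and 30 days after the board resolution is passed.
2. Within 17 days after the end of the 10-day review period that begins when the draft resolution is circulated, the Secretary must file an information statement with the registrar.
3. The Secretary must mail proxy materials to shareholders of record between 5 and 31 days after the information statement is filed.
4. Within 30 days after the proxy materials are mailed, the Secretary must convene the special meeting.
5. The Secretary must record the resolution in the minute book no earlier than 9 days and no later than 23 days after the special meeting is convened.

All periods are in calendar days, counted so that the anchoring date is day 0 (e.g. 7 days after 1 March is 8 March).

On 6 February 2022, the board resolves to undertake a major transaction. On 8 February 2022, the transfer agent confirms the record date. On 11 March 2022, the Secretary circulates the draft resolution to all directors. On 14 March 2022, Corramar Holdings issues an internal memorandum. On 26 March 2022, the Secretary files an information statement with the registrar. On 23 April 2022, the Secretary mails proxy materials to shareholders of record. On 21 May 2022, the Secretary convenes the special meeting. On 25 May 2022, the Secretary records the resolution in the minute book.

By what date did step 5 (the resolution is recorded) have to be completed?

Step 5 runs from 21 May 2022, when the special meeting is convened. The window is 9–23 days after 21 May 2022; it closes on 13 June 2022.

13 June 2022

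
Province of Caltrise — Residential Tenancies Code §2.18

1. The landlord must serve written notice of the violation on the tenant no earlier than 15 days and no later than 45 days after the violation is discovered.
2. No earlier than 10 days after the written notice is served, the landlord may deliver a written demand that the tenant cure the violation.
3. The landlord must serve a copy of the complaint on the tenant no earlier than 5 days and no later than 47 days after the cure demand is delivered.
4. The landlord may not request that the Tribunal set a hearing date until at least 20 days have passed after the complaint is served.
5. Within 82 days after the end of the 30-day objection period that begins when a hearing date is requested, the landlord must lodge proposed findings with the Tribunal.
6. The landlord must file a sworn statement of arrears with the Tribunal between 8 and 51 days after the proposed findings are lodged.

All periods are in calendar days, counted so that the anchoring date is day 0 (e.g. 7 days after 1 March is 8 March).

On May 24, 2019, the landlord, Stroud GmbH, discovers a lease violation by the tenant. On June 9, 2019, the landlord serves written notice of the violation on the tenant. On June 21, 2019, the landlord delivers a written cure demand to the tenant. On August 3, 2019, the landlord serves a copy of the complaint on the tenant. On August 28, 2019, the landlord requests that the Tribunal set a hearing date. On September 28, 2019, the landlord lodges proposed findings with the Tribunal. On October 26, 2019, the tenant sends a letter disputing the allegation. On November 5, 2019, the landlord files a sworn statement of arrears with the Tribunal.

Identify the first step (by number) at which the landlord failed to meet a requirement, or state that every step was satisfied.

None — every step was satisfied

(1) the permitted window runs from May 24, 2019 + 15 = June 8, 2019 to May 24, 2019 + 45 = July 8, 2019; done June 9, 2019, which is between those dates.
(2) permitted from June 9, 2019 + 10 days = June 19, 2019 onward; done June 21, 2019, after the minimum wait.
(3) the permitted window runs from June 21, 2019 + 5 = June 26, 2019 to June 21, 2019 + 47 = August 7, 2019; done August 3, 2019, which is between those dates.
(4) permitted from August 3, 2019 + 20 days = August 23, 2019 onward; done August 28, 2019, after the minimum wait.
(5) due by September 27, 2019 + 82 days = December 18, 2019; done September 28, 2019 — timely.
(6) the permitted window runs from September 28, 2019 + 8 = October 6, 2019 to September 28, 2019 + 51 = November 18, 2019; done November 5, 2019, which is between those dates.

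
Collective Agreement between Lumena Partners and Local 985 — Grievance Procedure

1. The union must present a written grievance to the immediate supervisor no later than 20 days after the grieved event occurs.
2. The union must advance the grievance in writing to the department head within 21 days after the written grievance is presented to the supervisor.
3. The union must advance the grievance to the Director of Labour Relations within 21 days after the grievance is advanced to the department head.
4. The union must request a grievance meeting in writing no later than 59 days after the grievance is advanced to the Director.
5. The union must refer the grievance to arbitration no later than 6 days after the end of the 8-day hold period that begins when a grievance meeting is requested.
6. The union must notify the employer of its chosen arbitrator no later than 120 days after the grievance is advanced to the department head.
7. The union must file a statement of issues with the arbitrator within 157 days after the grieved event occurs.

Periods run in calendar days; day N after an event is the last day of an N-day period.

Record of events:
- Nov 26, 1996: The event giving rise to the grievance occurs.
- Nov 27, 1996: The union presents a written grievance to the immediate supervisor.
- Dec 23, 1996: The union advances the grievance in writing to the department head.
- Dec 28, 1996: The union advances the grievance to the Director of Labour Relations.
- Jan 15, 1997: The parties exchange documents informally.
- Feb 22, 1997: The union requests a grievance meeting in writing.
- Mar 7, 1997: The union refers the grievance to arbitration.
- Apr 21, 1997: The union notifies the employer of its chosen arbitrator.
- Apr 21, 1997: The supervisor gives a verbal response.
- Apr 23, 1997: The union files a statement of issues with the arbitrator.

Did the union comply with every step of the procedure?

(1) due by Nov 26, 1996 + 20 days = Dec 16, 1996; Nov 27, 1996 is within that limit.
(2) due by Nov 27, 1996 + 21 days = Dec 18, 1996; not done until Dec 23, 1996, 5 days after the deadline.

No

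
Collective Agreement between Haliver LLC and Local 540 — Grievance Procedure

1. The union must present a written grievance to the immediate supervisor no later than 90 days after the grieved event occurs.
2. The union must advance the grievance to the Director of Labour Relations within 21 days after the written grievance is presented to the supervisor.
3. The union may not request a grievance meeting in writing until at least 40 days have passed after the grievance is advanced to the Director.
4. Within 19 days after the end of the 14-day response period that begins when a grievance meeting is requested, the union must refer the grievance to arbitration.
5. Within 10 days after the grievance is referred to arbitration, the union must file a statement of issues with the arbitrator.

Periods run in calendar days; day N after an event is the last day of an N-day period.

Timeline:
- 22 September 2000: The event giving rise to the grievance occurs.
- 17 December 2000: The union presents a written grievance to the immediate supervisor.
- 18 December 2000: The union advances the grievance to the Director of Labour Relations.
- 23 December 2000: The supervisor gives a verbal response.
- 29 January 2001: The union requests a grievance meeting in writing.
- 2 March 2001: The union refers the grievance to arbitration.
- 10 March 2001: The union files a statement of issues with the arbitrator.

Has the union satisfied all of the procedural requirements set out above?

Yes

(1) due by 22 September 2000 + 90 days = 21 December 2000; 17 December 2000 is within that limit.
(2) due by 17 December 2000 + 21 days = 7 January 2001; completed 18 December 2000, before the deadline.
(3) permitted from 18 December 2000 + 40 days = 27 January 2001 onward; done 29 January 2001 — permitted.
(4) due by 12 February 2001 + 19 days = 3 March 2001; completed 2 March 2001, before the deadline.
(5) due by 2 March 2001 + 10 days = 12 March 2001; 10 March 2001 is within that limit.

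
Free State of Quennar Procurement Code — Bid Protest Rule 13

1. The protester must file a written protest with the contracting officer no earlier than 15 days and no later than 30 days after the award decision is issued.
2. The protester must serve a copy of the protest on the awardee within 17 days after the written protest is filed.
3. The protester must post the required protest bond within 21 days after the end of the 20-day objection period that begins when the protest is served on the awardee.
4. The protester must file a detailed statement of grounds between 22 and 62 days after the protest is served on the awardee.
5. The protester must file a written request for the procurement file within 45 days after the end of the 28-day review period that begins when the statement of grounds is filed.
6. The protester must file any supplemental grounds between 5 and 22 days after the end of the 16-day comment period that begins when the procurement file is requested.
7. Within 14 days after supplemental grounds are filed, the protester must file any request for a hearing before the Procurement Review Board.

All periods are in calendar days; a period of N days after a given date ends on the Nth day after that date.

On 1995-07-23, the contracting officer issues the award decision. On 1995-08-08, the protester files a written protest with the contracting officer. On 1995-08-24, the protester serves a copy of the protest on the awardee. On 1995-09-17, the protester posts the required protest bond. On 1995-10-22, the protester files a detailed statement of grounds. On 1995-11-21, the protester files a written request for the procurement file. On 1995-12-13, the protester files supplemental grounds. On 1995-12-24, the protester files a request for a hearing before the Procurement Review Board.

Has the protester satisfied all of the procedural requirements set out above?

Step 1: the window is 15–30 days after 1995-07-23 (when the award decision is issued), so 1995-08-07 through 1995-08-22; 1995-08-08 falls inside that range.
Step 2: 17 days after 1995-08-08 (when the written protest is filed) is 1995-08-25; 1995-08-24 is within that limit.
Step 3: 21 days after 1995-09-13 (end of the 20-day objection period, which began when the protest is served on the awardee on 1995-08-24) is 1995-10-04; done 1995-09-17 — timely.
Step 4: the window is 22–62 days after 1995-08-24 (when the protest is served on the awardee), so 1995-09-15 through 1995-10-25; done 1995-10-22, which is between those dates.
Step 5: 45 days after 1995-11-19 (end of the 28-day review period, which began when the statement of grounds is filed on 1995-10-22) is 1996-01-03; done 1995-11-21 — timely.
Step 6: the window is 5–22 days after 1995-12-07 (end of the 16-day comment period, which began when the procurement file is requested on 1995-11-21), so 1995-12-12 through 1995-12-29; done 1995-12-13 — within the window.
Step 7: 14 days after 1995-12-13 (when supplemental grounds are filed) is 1995-12-27; done 1995-12-24 — timely.

Yes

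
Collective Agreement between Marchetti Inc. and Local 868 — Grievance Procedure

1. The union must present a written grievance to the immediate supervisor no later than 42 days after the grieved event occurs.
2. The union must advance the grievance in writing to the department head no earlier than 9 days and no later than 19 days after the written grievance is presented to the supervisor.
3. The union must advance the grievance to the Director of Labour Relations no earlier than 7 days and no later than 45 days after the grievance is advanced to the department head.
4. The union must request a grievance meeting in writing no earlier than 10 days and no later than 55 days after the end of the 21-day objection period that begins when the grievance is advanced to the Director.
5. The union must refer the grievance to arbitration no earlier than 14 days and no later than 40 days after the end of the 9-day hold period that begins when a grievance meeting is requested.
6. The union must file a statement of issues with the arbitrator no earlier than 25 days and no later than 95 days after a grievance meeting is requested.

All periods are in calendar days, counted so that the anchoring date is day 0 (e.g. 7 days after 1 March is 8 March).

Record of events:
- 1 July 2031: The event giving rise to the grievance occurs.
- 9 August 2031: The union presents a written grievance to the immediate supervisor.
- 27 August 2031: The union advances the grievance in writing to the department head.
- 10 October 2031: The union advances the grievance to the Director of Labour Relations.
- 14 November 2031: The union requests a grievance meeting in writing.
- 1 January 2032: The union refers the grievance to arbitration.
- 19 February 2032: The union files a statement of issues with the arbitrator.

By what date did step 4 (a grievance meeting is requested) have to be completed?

25 December 2031

The grievance is advanced to the Director on 10 October 2031; the 21-day objection period therefore ends 31 October 2031, and step 4 runs from that date. The window is 10–55 days after 31 October 2031; it closes on 25 December 2031.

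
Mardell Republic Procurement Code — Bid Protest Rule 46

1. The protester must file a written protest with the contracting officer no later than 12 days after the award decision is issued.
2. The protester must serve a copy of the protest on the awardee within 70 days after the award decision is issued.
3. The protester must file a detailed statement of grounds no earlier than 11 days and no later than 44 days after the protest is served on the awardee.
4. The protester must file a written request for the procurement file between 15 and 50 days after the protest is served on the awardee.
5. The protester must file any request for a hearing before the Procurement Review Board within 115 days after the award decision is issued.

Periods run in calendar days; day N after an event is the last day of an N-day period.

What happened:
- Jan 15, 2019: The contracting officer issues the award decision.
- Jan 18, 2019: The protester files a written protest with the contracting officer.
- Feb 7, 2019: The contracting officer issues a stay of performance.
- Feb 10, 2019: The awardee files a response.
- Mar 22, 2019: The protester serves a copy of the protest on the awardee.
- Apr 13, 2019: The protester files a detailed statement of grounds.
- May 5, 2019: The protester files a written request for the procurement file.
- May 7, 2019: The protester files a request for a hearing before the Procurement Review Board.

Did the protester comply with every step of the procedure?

Step 1: 12 days after Jan 15, 2019 (when the award decision is issued) is Jan 27, 2019; Jan 18, 2019 is within that limit.
Step 2: 70 days after Jan 15, 2019 (when the award decision is issued) is Mar 26, 2019; done Mar 22, 2019 — timely.
Step 3: the window is 11–44 days after Mar 22, 2019 (when the protest is served on the awardee), so Apr 2, 2019 through May 5, 2019; done Apr 13, 2019 — within the window.
Step 4: the window is 15–50 days after Mar 22, 2019 (when the protest is served on the awardee), so Apr 6, 2019 through May 11, 2019; done May 5, 2019 — within the window.
Step 5: 115 days after Jan 15, 2019 (when the award decision is issued) is May 10, 2019; May 7, 2019 is within that limit.

Yes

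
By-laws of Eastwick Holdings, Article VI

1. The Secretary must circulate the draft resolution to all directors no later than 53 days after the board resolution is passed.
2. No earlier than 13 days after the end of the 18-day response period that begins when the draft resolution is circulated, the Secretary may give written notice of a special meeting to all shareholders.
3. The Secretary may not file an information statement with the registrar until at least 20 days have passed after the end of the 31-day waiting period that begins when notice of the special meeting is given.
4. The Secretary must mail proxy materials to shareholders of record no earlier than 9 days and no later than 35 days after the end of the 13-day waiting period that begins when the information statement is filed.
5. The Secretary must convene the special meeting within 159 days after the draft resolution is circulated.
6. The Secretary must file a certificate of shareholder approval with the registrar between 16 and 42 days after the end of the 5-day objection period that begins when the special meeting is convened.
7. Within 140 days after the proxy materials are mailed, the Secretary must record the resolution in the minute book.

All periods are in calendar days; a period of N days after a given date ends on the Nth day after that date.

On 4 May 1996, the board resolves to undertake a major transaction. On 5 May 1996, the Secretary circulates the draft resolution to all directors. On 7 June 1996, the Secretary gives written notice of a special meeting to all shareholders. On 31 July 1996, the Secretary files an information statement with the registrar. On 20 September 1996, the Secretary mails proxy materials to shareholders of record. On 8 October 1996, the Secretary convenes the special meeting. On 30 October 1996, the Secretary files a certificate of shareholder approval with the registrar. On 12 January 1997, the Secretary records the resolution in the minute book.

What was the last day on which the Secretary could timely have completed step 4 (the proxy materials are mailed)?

The information statement is filed on 31 July 1996; the 13-day waiting period therefore ends 13 August 1996, and step 4 runs from that date. The window is 9–35 days after 13 August 1996; it closes on 17 September 1996.

17 September 1996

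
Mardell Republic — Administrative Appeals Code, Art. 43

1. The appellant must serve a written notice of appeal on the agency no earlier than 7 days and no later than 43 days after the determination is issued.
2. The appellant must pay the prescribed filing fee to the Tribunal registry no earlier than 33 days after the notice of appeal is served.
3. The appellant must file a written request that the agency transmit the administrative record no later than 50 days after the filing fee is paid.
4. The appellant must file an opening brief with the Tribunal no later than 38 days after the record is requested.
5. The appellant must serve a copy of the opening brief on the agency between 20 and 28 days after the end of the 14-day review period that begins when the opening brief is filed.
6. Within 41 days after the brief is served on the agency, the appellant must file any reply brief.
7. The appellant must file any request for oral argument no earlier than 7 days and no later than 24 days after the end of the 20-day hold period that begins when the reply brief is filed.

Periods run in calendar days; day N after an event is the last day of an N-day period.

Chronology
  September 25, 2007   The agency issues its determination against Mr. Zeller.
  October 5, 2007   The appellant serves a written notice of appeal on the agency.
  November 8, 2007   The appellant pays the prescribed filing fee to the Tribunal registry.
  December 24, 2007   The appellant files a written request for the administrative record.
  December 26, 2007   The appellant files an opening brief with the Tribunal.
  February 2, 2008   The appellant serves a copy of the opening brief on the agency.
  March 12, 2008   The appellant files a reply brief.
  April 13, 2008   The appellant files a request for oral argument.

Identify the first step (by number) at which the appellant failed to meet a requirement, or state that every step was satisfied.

None — every step was satisfied

Step 1: the window is 7–43 days after September 25, 2007 (when the determination is issued), so October 2, 2007 through November 7, 2007; October 5, 2007 falls inside that range.
Step 2: the earliest permitted date is 33 days after October 5, 2007 (when the notice of appeal is served), i.e. November 7, 2007; done November 8, 2007, after the minimum wait.
Step 3: 50 days after November 8, 2007 (when the filing fee is paid) is December 28, 2007; December 24, 2007 is within that limit.
Step 4: 38 days after December 24, 2007 (when the record is requested) is January 31, 2008; completed December 26, 2007, before the deadline.
Step 5: the window is 20–28 days after January 9, 2008 (end of the 14-day review period, which began when the opening brief is filed on December 26, 2007), so January 29, 2008 through February 6, 2008; February 2, 2008 falls inside that range.
Step 6: 41 days after February 2, 2008 (when the brief is served on the agency) is March 14, 2008; completed March 12, 2008, before the deadline.
Step 7: the window is 7–24 days after April 1, 2008 (end of the 20-day hold period, which began when the reply brief is filed on March 12, 2008), so April 8, 2008 through April 25, 2008; April 13, 2008 falls inside that range.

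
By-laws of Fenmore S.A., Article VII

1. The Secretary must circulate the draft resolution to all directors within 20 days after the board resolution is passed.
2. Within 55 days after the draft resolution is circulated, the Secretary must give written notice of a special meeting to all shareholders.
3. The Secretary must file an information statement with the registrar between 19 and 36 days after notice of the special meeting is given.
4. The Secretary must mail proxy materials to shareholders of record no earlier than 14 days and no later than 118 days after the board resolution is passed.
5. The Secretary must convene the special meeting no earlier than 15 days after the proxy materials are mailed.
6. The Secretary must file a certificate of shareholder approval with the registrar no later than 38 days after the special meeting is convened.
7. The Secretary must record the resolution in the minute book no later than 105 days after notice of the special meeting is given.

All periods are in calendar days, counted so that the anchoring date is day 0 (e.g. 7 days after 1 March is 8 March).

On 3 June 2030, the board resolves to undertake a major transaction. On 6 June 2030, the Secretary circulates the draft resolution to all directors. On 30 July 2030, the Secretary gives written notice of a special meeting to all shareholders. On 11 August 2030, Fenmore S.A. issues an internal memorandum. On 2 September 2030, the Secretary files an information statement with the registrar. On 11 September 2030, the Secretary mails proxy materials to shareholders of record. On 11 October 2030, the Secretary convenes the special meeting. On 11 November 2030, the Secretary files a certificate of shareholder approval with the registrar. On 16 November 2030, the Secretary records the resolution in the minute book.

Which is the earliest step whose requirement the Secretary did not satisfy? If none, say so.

Step 1: 20 days after 3 June 2030 (when the board resolution is passed) is 23 June 2030; completed 6 June 2030, before the deadline.
Step 2: 55 days after 6 June 2030 (when the draft resolution is circulated) is 31 July 2030; completed 30 July 2030, before the deadline.
Step 3: the window is 19–36 days after 30 July 2030 (when notice of the special meeting is given), so 18 August 2030 through 4 September 2030; 2 September 2030 falls inside that range.
Step 4: the window is 14–118 days after 3 June 2030 (when the board resolution is passed), so 17 June 2030 through 29 September 2030; 11 September 2030 falls inside that range.
Step 5: the earliest permitted date is 15 days after 11 September 2030 (when the proxy materials are mailed), i.e. 26 September 2030; done 11 October 2030, after the minimum wait.
Step 6: 38 days after 11 October 2030 (when the special meeting is convened) is 18 November 2030; done 11 November 2030 — timely.
Step 7: 105 days after 30 July 2030 (when notice of the special meeting is given) is 12 November 2030; 16 November 2030 misses that deadline by 4 days.

Step 7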